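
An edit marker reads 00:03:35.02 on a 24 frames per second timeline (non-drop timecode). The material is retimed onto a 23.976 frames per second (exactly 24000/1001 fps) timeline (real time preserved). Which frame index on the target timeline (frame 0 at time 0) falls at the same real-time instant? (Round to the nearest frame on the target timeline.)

frame 5157

Source frame index: (0×3600 + 3×60 + 35) × 24 + 2 = 5162.
Real time: 5162 / (24) = 2581/12 s.
Target frame: (2581/12) × (24000/1001) = 5162000/1001 ≈ 5156.843 → 5157.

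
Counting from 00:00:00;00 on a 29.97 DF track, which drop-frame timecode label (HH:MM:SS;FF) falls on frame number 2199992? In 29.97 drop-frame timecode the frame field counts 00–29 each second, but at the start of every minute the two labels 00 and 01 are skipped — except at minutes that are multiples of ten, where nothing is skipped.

20:23:26;14

Ten DF minutes hold 17982 frames, so frame 2199992 lies in block 122 (frames 2193804–2211785) with 6188 frames into that block.
The block's first minute is 1800 frames and the rest 1798 each; 6188 frames reaches minute 3, so 122 × 18 + 3 × 2 = 2202 labels have been skipped so far.
Adding those back, label number 2199992 + 2202 = 2202194 at 30 labels/s is 73406 s + 14 f = 20 h 23 min 26 s frame 14, i.e. 20:23:26;14.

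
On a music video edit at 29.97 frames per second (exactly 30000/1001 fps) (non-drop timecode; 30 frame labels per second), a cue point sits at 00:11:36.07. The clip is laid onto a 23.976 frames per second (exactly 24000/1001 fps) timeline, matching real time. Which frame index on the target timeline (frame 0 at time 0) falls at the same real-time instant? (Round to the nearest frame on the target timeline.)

frame 16710

Source frame index: (0×3600 + 11×60 + 36) × 30 + 7 = 20887.
Real time: 20887 / (30000/1001) = 20907887/30000 s.
Target frame: (20907887/30000) × (24000/1001) = 83548/5 ≈ 16709.600 → 16710.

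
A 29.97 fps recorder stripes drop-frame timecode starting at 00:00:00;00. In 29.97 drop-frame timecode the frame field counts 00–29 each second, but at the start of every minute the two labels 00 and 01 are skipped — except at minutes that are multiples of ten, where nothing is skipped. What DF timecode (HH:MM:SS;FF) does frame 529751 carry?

Each 10-minute DF block holds 10 × 60 × 30 − 9 × 2 = 17982 frames. 529751 ÷ 17982 → 29 full blocks, remainder 8273.
Within the partial block the first minute is 1800 frames and each further minute 1798, so 4 further minute boundaries passed. Total skipped labels = 18 × 29 + 2 × 4 = 530.
Non-drop label index = 529751 + 530 = 530281; at 30 labels/s that is 04:54:36:01, i.e. DF 04:54:36;01.

04:54:36;01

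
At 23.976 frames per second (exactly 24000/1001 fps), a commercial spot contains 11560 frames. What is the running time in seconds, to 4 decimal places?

Running time = 11560 × 1001/24000 = 289289/600 s ≈ 482.1483 s.

482.1483 seconds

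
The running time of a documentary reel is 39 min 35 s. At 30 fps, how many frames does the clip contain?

39 min 35 s = 2375 s.
Frames = 2375 × 30 = 71250.

71250 frames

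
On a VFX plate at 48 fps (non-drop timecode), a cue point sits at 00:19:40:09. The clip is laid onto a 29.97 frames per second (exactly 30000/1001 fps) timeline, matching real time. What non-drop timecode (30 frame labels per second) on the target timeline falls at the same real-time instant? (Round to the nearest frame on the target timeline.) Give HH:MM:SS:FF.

Source frame index: (0×3600 + 19×60 + 40) × 48 + 9 = 56649.
Real time: 56649 / (48) = 18883/16 s.
Target frame: (18883/16) × (30000/1001) = 35405625/1001 ≈ 35370.255 → 35370.
At 30 labels/s: frame 35370 → 00:19:39:00.

00:19:39:00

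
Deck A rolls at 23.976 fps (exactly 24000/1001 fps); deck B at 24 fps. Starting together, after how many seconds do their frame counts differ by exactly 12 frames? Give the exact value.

The gap grows by |24 − 24000/1001| = 24/1001 frames per second.
Time for a 12-frame gap: 12 ÷ (24/1001) = 500.5 s.

500.5 seconds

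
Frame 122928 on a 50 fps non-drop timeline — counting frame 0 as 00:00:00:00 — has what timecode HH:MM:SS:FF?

00:40:58:28

122928 ÷ 50 = 2458 full seconds, remainder 28 frames.
2458 s = 0 h 40 min 58 s.
Timecode: 00:40:58:28.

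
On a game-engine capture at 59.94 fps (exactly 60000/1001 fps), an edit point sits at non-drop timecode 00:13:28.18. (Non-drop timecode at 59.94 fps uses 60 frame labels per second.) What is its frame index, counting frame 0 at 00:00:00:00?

frame 48498

Total seconds to the label: (0 × 3600 + 13 × 60 + 28) = 808.
Frame index = 808 × 60 + 18 = 48498.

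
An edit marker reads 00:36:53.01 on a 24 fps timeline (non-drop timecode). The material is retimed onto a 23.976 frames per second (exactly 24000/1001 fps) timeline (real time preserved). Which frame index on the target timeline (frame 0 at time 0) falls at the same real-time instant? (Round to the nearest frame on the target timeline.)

frame 53060

Source frame index: (0×3600 + 36×60 + 53) × 24 + 1 = 53113.
Real time: 53113 / (24) = 53113/24 s.
Target frame: (53113/24) × (24000/1001) = 53113000/1001 ≈ 53059.940 → 53060.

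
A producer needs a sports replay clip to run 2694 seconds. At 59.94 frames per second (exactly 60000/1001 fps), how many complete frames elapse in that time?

Frames = 2694 × 60000/1001 = 161640000/1001 ≈ 161478.5215.
Complete frames: 161478.

161478 frames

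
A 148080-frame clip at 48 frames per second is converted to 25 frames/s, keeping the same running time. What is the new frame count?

77125 frames

Target frames = source frames × (target rate / source rate) = 148080 × (25)/(48) = 148080 × 25/48 = 77125.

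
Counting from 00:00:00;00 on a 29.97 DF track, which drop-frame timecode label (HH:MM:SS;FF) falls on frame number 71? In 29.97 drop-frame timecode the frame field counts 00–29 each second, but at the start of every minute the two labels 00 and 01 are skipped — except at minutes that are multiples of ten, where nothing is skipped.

00:00:02;11

Ten DF minutes hold 17982 frames, so frame 71 lies in block 0 (frames 0–17981) with 71 frames into that block.
The block's first minute is 1800 frames and the rest 1798 each; 71 frames reaches minute 0, so 0 × 18 + 0 × 2 = 0 labels have been skipped so far.
Adding those back, label number 71 + 0 = 71 at 30 labels/s is 2 s + 11 f = 0 h 0 min 2 s frame 11, i.e. 00:00:02;11.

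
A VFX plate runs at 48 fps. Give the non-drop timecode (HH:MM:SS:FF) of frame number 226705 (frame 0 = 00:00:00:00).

01:18:43:01

226705 ÷ 48 = 4723 full seconds, remainder 1 frame.
4723 s = 1 h 18 min 43 s.
Timecode: 01:18:43:01.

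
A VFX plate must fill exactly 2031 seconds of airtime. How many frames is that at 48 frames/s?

Frames = 2031 × 48 = 97488.

97488 frames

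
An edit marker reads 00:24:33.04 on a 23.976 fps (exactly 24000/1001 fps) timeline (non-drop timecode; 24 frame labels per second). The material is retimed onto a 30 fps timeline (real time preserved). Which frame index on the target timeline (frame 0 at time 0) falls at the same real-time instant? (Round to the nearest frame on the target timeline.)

Source frame index: (0×3600 + 24×60 + 33) × 24 + 4 = 35356.
Real time: 35356 / (24000/1001) = 8847839/6000 s.
Target frame: (8847839/6000) × (30) = 8847839/200 ≈ 44239.195 → 44239.

frame 44239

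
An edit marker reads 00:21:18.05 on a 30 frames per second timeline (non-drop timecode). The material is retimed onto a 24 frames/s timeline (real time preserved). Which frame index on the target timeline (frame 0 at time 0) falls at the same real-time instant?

frame 30676

Source frame index: (0×3600 + 21×60 + 18) × 30 + 5 = 38345.
Real time: 38345 / (30) = 7669/6 s.
Target frame: (7669/6) × (24) = 30676.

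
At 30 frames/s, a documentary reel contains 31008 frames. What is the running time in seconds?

1033.6 seconds

Running time = 31008 / (30) = 1033.6 s.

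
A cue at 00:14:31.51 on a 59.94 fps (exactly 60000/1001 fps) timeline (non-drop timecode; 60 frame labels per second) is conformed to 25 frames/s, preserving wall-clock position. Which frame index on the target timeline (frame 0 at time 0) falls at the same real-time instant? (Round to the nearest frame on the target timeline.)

Source frame index: (0×3600 + 14×60 + 31) × 60 + 51 = 52311.
Real time: 52311 / (60000/1001) = 17454437/20000 s.
Target frame: (17454437/20000) × (25) = 17454437/800 ≈ 21818.046 → 21818.

frame 21818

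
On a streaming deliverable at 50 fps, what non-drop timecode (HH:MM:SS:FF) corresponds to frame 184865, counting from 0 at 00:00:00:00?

01:01:37:15

184865 ÷ 50 = 3697 full seconds, remainder 15 frames.
3697 s = 1 h 1 min 37 s.
Timecode: 01:01:37:15.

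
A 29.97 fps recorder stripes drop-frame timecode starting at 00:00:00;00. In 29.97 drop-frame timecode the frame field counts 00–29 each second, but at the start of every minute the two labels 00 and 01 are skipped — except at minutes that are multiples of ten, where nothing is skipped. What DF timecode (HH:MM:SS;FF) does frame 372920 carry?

03:27:23;04

Each 10-minute DF block holds 10 × 60 × 30 − 9 × 2 = 17982 frames. 372920 ÷ 17982 → 20 full blocks, remainder 13280.
Within the partial block the first minute is 1800 frames and each further minute 1798, so 7 further minute boundaries passed. Total skipped labels = 18 × 20 + 2 × 7 = 374.
Non-drop label index = 372920 + 374 = 373294; at 30 labels/s that is 03:27:23:04, i.e. DF 03:27:23;04.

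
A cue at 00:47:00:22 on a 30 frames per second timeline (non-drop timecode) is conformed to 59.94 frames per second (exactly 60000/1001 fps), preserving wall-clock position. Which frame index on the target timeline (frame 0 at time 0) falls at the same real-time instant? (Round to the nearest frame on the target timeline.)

frame 169075

Source frame index: (0×3600 + 47×60 + 0) × 30 + 22 = 84622.
Real time: 84622 / (30) = 42311/15 s.
Target frame: (42311/15) × (60000/1001) = 169244000/1001 ≈ 169074.925 → 169075.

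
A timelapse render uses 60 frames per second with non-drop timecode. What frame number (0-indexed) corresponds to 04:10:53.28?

Total seconds to the label: (4 × 3600 + 10 × 60 + 53) = 15053.
Frame index = 15053 × 60 + 28 = 903208.

903208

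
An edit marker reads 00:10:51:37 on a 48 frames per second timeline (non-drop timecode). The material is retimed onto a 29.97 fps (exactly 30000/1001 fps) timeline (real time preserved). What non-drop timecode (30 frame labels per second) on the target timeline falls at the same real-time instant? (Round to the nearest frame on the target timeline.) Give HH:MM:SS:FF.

Source frame index: (0×3600 + 10×60 + 51) × 48 + 37 = 31285.
Real time: 31285 / (48) = 31285/48 s.
Target frame: (31285/48) × (30000/1001) = 19553125/1001 ≈ 19533.591 → 19534.
At 30 labels/s: frame 19534 → 00:10:51:04.

00:10:51:04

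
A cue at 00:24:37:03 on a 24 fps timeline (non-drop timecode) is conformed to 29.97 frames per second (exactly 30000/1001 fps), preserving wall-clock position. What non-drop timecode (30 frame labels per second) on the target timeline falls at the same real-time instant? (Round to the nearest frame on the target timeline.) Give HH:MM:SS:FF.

Source frame index: (0×3600 + 24×60 + 37) × 24 + 3 = 35451.
Real time: 35451 / (24) = 11817/8 s.
Target frame: (11817/8) × (30000/1001) = 3408750/77 ≈ 44269.481 → 44269.
At 30 labels/s: frame 44269 → 00:24:35:19.

00:24:35:19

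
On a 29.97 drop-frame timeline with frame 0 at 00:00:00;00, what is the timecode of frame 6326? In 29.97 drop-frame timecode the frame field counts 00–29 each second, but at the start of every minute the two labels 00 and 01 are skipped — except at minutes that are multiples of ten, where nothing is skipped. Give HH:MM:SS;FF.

Each 10-minute DF block holds 10 × 60 × 30 − 9 × 2 = 17982 frames. 6326 ÷ 17982 → 0 full blocks, remainder 6326.
Within the partial block the first minute is 1800 frames and each further minute 1798, so 3 further minute boundaries passed. Total skipped labels = 18 × 0 + 2 × 3 = 6.
Non-drop label index = 6326 + 6 = 6332; at 30 labels/s that is 00:03:31:02, i.e. DF 00:03:31;02.

00:03:31;02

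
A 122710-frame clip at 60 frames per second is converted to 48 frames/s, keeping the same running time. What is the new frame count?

Target frames = source frames × (target rate / source rate) = 122710 × (48)/(60) = 122710 × 4/5 = 98168.

98168 frames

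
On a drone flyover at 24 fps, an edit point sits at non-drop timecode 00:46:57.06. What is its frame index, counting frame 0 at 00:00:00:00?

frame 67614

Total seconds to the label: (0 × 3600 + 46 × 60 + 57) = 2817.
Frame index = 2817 × 24 + 6 = 67614.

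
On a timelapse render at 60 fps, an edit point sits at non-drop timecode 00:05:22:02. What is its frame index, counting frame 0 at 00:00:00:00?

Total seconds to the label: (0 × 3600 + 5 × 60 + 22) = 322.
Frame index = 322 × 60 + 2 = 19322.

frame 19322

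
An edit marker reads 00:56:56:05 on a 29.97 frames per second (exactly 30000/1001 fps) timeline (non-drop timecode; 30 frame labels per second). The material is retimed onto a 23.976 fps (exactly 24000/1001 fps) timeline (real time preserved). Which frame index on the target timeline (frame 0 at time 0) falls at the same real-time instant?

frame 81988

Source frame index: (0×3600 + 56×60 + 56) × 30 + 5 = 102485.
Real time: 102485 / (30000/1001) = 20517497/6000 s.
Target frame: (20517497/6000) × (24000/1001) = 81988.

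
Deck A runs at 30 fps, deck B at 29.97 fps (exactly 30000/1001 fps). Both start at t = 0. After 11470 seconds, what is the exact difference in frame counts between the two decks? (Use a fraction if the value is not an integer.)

A emits 30 × 11470 = 344100 frames; B emits 30000/1001 × 11470 = 344100000/1001.
Difference = 344100/1001 frames (≈ 343.7562); B is behind A.

344100/1001 frames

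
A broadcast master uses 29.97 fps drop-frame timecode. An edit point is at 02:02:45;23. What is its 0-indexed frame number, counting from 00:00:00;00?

As if non-drop at 30 labels/s: (2 × 3600 + 2 × 60 + 45) × 30 + 23 = 220973.
Minute boundaries passed: 122; those not divisible by 10: 122 − 12 = 110; dropped labels = 2 × 110 = 220.
Actual frame index = 220973 − 220 = 220753.

220753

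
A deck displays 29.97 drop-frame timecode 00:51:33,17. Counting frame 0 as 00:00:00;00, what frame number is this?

Complete 10-minute blocks: 5, each 17982 frames → 89910.
Remaining 1 whole minute in the current block: 1800 + 0 × 1798 = 1800 frames.
Within the current minute: 33 × 30 + 17 − 2 = 1005 (labels ;00/;01 skipped at this minute). Total = 89910 + 1800 + 1005 = 92715.

92715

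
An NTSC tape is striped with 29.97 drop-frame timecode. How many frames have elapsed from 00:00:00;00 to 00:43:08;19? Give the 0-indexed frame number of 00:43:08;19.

77581

Complete 10-minute blocks: 4, each 17982 frames → 71928.
Remaining 3 whole minutes in the current block: 1800 + 2 × 1798 = 5396 frames.
Within the current minute: 8 × 30 + 19 − 2 = 257 (labels ;00/;01 skipped at this minute). Total = 71928 + 5396 + 257 = 77581.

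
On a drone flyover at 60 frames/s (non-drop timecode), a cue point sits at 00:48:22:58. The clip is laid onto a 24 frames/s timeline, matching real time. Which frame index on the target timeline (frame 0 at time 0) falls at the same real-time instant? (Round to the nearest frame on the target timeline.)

frame 69671

Source frame index: (0×3600 + 48×60 + 22) × 60 + 58 = 174178.
Real time: 174178 / (60) = 87089/30 s.
Target frame: (87089/30) × (24) = 348356/5 ≈ 69671.200 → 69671.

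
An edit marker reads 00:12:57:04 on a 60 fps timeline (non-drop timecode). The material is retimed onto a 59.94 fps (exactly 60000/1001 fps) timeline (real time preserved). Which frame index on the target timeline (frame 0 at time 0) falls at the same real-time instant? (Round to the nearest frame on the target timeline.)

Source frame index: (0×3600 + 12×60 + 57) × 60 + 4 = 46624.
Real time: 46624 / (60) = 11656/15 s.
Target frame: (11656/15) × (60000/1001) = 46624000/1001 ≈ 46577.423 → 46577.

frame 46577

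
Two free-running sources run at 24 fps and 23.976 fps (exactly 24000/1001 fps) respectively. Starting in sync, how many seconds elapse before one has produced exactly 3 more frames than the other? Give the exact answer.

The gap grows by |24000/1001 − 24| = 24/1001 frames per second.
Time for a 3-frame gap: 3 ÷ (24/1001) = 125.125 s.

125.125 seconds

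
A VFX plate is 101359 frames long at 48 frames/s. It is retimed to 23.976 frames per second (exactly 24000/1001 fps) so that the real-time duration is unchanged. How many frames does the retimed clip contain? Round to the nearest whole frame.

50629 frames

Frames at target rate = 101359 × (24000/1001) / (48) = 50679500/1001 ≈ 50628.871.
Nearest whole frame: 50629.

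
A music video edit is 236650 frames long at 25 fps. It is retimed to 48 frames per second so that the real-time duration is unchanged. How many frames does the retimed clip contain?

Target frames = source frames × (target rate / source rate) = 236650 × (48)/(25) = 236650 × 48/25 = 454368.

454368 frames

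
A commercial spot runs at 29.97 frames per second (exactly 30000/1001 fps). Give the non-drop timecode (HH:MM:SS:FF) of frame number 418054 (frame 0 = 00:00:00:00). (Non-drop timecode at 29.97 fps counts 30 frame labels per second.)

418054 ÷ 30 = 13935 full seconds, remainder 4 frames.
13935 s = 3 h 52 min 15 s.
Timecode: 03:52:15:04.

03:52:15:04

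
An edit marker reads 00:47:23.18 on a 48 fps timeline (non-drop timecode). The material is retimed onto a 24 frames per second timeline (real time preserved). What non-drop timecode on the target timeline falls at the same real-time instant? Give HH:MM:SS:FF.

00:47:23:09

Source frame index: (0×3600 + 47×60 + 23) × 48 + 18 = 136482.
Real time: 136482 / (48) = 22747/8 s.
Target frame: (22747/8) × (24) = 68241.
At 24 labels/s: frame 68241 → 00:47:23:09.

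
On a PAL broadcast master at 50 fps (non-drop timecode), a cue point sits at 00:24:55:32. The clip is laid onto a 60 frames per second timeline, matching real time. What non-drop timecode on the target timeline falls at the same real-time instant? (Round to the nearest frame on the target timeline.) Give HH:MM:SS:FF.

Source frame index: (0×3600 + 24×60 + 55) × 50 + 32 = 74782.
Real time: 74782 / (50) = 37391/25 s.
Target frame: (37391/25) × (60) = 448692/5 ≈ 89738.400 → 89738.
At 60 labels/s: frame 89738 → 00:24:55:38.

00:24:55:38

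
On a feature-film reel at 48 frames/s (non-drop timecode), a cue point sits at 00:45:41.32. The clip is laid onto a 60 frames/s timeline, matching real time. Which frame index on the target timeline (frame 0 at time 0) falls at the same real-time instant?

Source frame index: (0×3600 + 45×60 + 41) × 48 + 32 = 131600.
Real time: 131600 / (48) = 8225/3 s.
Target frame: (8225/3) × (60) = 164500.

frame 164500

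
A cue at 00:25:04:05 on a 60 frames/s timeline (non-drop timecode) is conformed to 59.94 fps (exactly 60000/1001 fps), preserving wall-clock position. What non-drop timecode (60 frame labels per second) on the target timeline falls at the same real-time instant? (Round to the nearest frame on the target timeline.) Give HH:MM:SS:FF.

Source frame index: (0×3600 + 25×60 + 4) × 60 + 5 = 90245.
Real time: 90245 / (60) = 18049/12 s.
Target frame: (18049/12) × (60000/1001) = 90245000/1001 ≈ 90154.845 → 90155.
At 60 labels/s: frame 90155 → 00:25:02:35.

00:25:02:35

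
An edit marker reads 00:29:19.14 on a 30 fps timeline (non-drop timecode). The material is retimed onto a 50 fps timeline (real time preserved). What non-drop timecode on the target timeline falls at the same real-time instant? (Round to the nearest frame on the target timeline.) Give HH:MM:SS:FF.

00:29:19:23

Source frame index: (0×3600 + 29×60 + 19) × 30 + 14 = 52784.
Real time: 52784 / (30) = 26392/15 s.
Target frame: (26392/15) × (50) = 263920/3 ≈ 87973.333 → 87973.
At 50 labels/s: frame 87973 → 00:29:19:23.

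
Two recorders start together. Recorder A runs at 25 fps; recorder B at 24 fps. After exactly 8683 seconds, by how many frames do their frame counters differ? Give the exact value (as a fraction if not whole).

A emits 25 × 8683 = 217075 frames; B emits 24 × 8683 = 208392.
Difference = 8683 frames; B is behind A.

8683 frames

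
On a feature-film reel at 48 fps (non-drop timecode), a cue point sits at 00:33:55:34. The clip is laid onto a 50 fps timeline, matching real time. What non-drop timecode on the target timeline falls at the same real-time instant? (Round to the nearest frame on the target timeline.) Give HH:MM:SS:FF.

Source frame index: (0×3600 + 33×60 + 55) × 48 + 34 = 97714.
Real time: 97714 / (48) = 48857/24 s.
Target frame: (48857/24) × (50) = 1221425/12 ≈ 101785.417 → 101785.
At 50 labels/s: frame 101785 → 00:33:55:35.

00:33:55:35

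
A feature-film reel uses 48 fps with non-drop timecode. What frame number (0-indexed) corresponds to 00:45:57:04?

132340

Total seconds to the label: (0 × 3600 + 45 × 60 + 57) = 2757.
Frame index = 2757 × 48 + 4 = 132340.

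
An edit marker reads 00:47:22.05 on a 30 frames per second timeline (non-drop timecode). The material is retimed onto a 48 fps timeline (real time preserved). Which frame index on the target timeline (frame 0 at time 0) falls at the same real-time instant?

frame 136424

Source frame index: (0×3600 + 47×60 + 22) × 30 + 5 = 85265.
Real time: 85265 / (30) = 17053/6 s.
Target frame: (17053/6) × (48) = 136424.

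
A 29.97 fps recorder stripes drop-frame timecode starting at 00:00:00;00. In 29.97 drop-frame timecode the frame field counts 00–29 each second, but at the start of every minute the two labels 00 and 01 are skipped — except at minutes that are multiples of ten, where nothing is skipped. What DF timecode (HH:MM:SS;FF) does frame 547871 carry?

05:04:40;19

Each 10-minute DF block holds 10 × 60 × 30 − 9 × 2 = 17982 frames. 547871 ÷ 17982 → 30 full blocks, remainder 8411.
Within the partial block the first minute is 1800 frames and each further minute 1798, so 4 further minute boundaries passed. Total skipped labels = 18 × 30 + 2 × 4 = 548.
Non-drop label index = 547871 + 548 = 548419; at 30 labels/s that is 05:04:40:19, i.e. DF 05:04:40;19.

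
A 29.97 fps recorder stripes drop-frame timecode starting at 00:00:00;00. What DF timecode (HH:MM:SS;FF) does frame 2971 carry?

00:01:39;03

Ten DF minutes hold 17982 frames, so frame 2971 lies in block 0 (frames 0–17981) with 2971 frames into that block.
The block's first minute is 1800 frames and the rest 1798 each; 2971 frames reaches minute 1, so 0 × 18 + 1 × 2 = 2 labels have been skipped so far.
Adding those back, label number 2971 + 2 = 2973 at 30 labels/s is 99 s + 3 f = 0 h 1 min 39 s frame 3, i.e. 00:01:39;03.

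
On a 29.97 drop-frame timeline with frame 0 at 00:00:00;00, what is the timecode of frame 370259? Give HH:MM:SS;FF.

Each 10-minute DF block holds 10 × 60 × 30 − 9 × 2 = 17982 frames. 370259 ÷ 17982 → 20 full blocks, remainder 10619.
Within the partial block the first minute is 1800 frames and each further minute 1798, so 5 further minute boundaries passed. Total skipped labels = 18 × 20 + 2 × 5 = 370.
Non-drop label index = 370259 + 370 = 370629; at 30 labels/s that is 03:25:54:09, i.e. DF 03:25:54;09.

03:25:54;09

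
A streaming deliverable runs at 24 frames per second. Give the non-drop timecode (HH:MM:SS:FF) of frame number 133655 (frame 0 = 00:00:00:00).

01:32:48:23

133655 ÷ 24 = 5568 full seconds, remainder 23 frames.
5568 s = 1 h 32 min 48 s.
Timecode: 01:32:48:23.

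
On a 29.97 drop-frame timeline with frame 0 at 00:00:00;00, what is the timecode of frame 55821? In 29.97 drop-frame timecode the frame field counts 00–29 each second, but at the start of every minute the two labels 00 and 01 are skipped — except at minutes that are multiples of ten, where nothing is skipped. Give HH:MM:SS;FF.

00:31:02;17

Ten DF minutes hold 17982 frames, so frame 55821 lies in block 3 (frames 53946–71927) with 1875 frames into that block.
The block's first minute is 1800 frames and the rest 1798 each; 1875 frames reaches minute 1, so 3 × 18 + 1 × 2 = 56 labels have been skipped so far.
Adding those back, label number 55821 + 56 = 55877 at 30 labels/s is 1862 s + 17 f = 0 h 31 min 2 s frame 17, i.e. 00:31:02;17.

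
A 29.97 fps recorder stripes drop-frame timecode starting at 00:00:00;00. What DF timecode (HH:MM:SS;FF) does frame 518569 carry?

04:48:22;29

Each 10-minute DF block holds 10 × 60 × 30 − 9 × 2 = 17982 frames. 518569 ÷ 17982 → 28 full blocks, remainder 15073.
Within the partial block the first minute is 1800 frames and each further minute 1798, so 8 further minute boundaries passed. Total skipped labels = 18 × 28 + 2 × 8 = 520.
Non-drop label index = 518569 + 520 = 519089; at 30 labels/s that is 04:48:22:29, i.e. DF 04:48:22;29.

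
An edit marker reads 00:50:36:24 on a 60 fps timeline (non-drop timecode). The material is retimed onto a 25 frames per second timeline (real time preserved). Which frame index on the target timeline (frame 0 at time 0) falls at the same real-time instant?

frame 75910

Source frame index: (0×3600 + 50×60 + 36) × 60 + 24 = 182184.
Real time: 182184 / (60) = 15182/5 s.
Target frame: (15182/5) × (25) = 75910.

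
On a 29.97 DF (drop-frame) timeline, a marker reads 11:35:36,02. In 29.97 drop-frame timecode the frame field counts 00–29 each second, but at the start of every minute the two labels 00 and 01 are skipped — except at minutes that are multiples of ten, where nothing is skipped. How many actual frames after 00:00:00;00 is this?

Complete 10-minute blocks: 69, each 17982 frames → 1240758.
Remaining 5 whole minutes in the current block: 1800 + 4 × 1798 = 8992 frames.
Within the current minute: 36 × 30 + 2 − 2 = 1080 (labels ;00/;01 skipped at this minute). Total = 1240758 + 8992 + 1080 = 1250830.

1250830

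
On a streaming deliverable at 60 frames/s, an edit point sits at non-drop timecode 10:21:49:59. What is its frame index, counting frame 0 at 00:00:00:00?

frame 2238599

Total seconds to the label: (10 × 3600 + 21 × 60 + 49) = 37309.
Frame index = 37309 × 60 + 59 = 2238599.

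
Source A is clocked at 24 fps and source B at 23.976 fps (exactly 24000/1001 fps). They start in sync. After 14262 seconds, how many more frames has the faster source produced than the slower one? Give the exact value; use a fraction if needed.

342288/1001 frames

A emits 24 × 14262 = 342288 frames; B emits 24000/1001 × 14262 = 342288000/1001.
Difference = 342288/1001 frames (≈ 341.9461); B is behind A.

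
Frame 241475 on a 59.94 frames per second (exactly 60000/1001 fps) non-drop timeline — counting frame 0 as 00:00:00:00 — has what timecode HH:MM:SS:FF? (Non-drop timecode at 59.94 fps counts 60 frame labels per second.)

241475 ÷ 60 = 4024 full seconds, remainder 35 frames.
4024 s = 1 h 7 min 4 s.
Timecode: 01:07:04:35.

01:07:04:35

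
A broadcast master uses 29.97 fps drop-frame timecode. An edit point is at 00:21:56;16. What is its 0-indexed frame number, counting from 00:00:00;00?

39458

Complete 10-minute blocks: 2, each 17982 frames → 35964.
Remaining 1 whole minute in the current block: 1800 + 0 × 1798 = 1800 frames.
Within the current minute: 56 × 30 + 16 − 2 = 1694 (labels ;00/;01 skipped at this minute). Total = 35964 + 1800 + 1694 = 39458.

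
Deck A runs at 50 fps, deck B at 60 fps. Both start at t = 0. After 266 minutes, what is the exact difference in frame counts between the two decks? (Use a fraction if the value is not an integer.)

159600 frames

266 min = 15960 s.
A emits 50 × 15960 = 798000 frames; B emits 60 × 15960 = 957600.
Difference = 159600 frames; B is ahead of A.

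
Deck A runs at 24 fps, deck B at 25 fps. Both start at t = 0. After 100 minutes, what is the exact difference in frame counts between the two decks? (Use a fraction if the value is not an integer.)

6000 frames

100 min = 6000 s.
A emits 24 × 6000 = 144000 frames; B emits 25 × 6000 = 150000.
Difference = 6000 frames; B is ahead of A.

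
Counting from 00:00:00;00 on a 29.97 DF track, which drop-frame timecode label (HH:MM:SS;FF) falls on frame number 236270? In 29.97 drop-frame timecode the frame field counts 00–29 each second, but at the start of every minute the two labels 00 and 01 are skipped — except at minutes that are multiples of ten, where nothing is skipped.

Each 10-minute DF block holds 10 × 60 × 30 − 9 × 2 = 17982 frames. 236270 ÷ 17982 → 13 full blocks, remainder 2504.
Within the partial block the first minute is 1800 frames and each further minute 1798, so 1 further minute boundary passed. Total skipped labels = 18 × 13 + 2 × 1 = 236.
Non-drop label index = 236270 + 236 = 236506; at 30 labels/s that is 02:11:23:16, i.e. DF 02:11:23;16.

02:11:23;16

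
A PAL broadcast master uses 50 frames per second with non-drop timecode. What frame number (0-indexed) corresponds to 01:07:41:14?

Total seconds to the label: (1 × 3600 + 7 × 60 + 41) = 4061.
Frame index = 4061 × 50 + 14 = 203064.

frame 203064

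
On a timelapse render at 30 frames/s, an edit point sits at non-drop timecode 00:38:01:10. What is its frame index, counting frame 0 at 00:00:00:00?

68440

Total seconds to the label: (0 × 3600 + 38 × 60 + 1) = 2281.
Frame index = 2281 × 30 + 10 = 68440.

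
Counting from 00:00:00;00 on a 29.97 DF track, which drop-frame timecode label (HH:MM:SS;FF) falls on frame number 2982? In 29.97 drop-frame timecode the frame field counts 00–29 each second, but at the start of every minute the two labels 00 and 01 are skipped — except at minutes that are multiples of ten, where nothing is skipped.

Ten DF minutes hold 17982 frames, so frame 2982 lies in block 0 (frames 0–17981) with 2982 frames into that block.
The block's first minute is 1800 frames and the rest 1798 each; 2982 frames reaches minute 1, so 0 × 18 + 1 × 2 = 2 labels have been skipped so far.
Adding those back, label number 2982 + 2 = 2984 at 30 labels/s is 99 s + 14 f = 0 h 1 min 39 s frame 14, i.e. 00:01:39;14.

00:01:39;14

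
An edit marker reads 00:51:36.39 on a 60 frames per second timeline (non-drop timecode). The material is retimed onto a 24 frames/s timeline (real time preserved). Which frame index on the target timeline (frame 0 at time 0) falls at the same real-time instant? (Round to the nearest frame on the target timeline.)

frame 74320

Source frame index: (0×3600 + 51×60 + 36) × 60 + 39 = 185799.
Real time: 185799 / (60) = 61933/20 s.
Target frame: (61933/20) × (24) = 371598/5 ≈ 74319.600 → 74320.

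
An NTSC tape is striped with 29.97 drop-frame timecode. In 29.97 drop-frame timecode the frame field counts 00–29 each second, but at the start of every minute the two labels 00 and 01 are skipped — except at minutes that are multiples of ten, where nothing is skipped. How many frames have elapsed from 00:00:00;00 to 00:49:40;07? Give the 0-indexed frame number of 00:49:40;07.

Complete 10-minute blocks: 4, each 17982 frames → 71928.
Remaining 9 whole minutes in the current block: 1800 + 8 × 1798 = 16184 frames.
Within the current minute: 40 × 30 + 7 − 2 = 1205 (labels ;00/;01 skipped at this minute). Total = 71928 + 16184 + 1205 = 89317.

89317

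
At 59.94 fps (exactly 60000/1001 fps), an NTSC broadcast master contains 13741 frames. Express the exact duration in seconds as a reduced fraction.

13754741/60000 seconds

Running time = 13741 ÷ (60000/1001) = 13741 × 1001/60000 = 13754741/60000 s.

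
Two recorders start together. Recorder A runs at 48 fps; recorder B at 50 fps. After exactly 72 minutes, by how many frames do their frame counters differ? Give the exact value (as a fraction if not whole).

8640 frames

72 min = 4320 s.
A emits 48 × 4320 = 207360 frames; B emits 50 × 4320 = 216000.
Difference = 8640 frames; B is ahead of A.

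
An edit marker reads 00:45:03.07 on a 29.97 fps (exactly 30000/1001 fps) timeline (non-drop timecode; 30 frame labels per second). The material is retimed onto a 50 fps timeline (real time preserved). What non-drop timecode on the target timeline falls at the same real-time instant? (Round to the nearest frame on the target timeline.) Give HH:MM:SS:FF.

Source frame index: (0×3600 + 45×60 + 3) × 30 + 7 = 81097.
Real time: 81097 / (30000/1001) = 81178097/30000 s.
Target frame: (81178097/30000) × (50) = 81178097/600 ≈ 135296.828 → 135297.
At 50 labels/s: frame 135297 → 00:45:05:47.

00:45:05:47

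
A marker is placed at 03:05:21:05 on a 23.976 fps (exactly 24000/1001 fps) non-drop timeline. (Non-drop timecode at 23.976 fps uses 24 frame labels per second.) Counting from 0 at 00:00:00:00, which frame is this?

frame 266909

Total seconds to the label: (3 × 3600 + 5 × 60 + 21) = 11121.
Frame index = 11121 × 24 + 5 = 266909.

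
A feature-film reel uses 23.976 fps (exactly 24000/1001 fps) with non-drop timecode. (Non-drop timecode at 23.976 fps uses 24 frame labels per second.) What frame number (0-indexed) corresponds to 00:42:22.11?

61019

Total seconds to the label: (0 × 3600 + 42 × 60 + 22) = 2542.
Frame index = 2542 × 24 + 11 = 61019.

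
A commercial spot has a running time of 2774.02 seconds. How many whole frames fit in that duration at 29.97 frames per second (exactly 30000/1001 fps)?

Frames = 2774.02 × 30000/1001 = 83220600/1001 ≈ 83137.4625.
Complete frames: 83137.

83137 frames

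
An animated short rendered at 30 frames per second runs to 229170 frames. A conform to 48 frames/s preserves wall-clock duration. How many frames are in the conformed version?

Target frames = source frames × (target rate / source rate) = 229170 × (48)/(30) = 229170 × 8/5 = 366672.

366672 frames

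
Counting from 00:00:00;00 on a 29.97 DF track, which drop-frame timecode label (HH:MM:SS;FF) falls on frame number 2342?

00:01:18;04

Ten DF minutes hold 17982 frames, so frame 2342 lies in block 0 (frames 0–17981) with 2342 frames into that block.
The block's first minute is 1800 frames and the rest 1798 each; 2342 frames reaches minute 1, so 0 × 18 + 1 × 2 = 2 labels have been skipped so far.
Adding those back, label number 2342 + 2 = 2344 at 30 labels/s is 78 s + 4 f = 0 h 1 min 18 s frame 4, i.e. 00:01:18;04.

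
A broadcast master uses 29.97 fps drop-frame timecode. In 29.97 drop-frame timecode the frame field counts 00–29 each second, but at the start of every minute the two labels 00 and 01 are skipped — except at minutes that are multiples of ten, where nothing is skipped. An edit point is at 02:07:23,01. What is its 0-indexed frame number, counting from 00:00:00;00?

Complete 10-minute blocks: 12, each 17982 frames → 215784.
Remaining 7 whole minutes in the current block: 1800 + 6 × 1798 = 12588 frames.
Within the current minute: 23 × 30 + 1 − 2 = 689 (labels ;00/;01 skipped at this minute). Total = 215784 + 12588 + 689 = 229061.

229061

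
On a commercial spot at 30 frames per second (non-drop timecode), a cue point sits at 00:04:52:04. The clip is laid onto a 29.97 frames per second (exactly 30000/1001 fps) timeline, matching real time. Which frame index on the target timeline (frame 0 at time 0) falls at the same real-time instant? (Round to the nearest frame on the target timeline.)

frame 8755

Source frame index: (0×3600 + 4×60 + 52) × 30 + 4 = 8764.
Real time: 8764 / (30) = 4382/15 s.
Target frame: (4382/15) × (30000/1001) = 1252000/143 ≈ 8755.245 → 8755.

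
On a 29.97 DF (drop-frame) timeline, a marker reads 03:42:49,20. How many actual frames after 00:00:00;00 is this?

As if non-drop at 30 labels/s: (3 × 3600 + 42 × 60 + 49) × 30 + 20 = 401090.
Minute boundaries passed: 222; those not divisible by 10: 222 − 22 = 200; dropped labels = 2 × 200 = 400.
Actual frame index = 401090 − 400 = 400690.

400690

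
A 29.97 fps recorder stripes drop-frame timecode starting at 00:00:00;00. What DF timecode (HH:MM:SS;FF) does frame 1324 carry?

Ten DF minutes hold 17982 frames, so frame 1324 lies in block 0 (frames 0–17981) with 1324 frames into that block.
The block's first minute is 1800 frames and the rest 1798 each; 1324 frames reaches minute 0, so 0 × 18 + 0 × 2 = 0 labels have been skipped so far.
Adding those back, label number 1324 + 0 = 1324 at 30 labels/s is 44 s + 4 f = 0 h 0 min 44 s frame 4, i.e. 00:00:44;04.

00:00:44;04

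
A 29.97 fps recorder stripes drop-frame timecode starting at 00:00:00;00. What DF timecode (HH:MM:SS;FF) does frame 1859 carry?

Each 10-minute DF block holds 10 × 60 × 30 − 9 × 2 = 17982 frames. 1859 ÷ 17982 → 0 full blocks, remainder 1859.
Within the partial block the first minute is 1800 frames and each further minute 1798, so 1 further minute boundary passed. Total skipped labels = 18 × 0 + 2 × 1 = 2.
Non-drop label index = 1859 + 2 = 1861; at 30 labels/s that is 00:01:02:01, i.e. DF 00:01:02;01.

00:01:02;01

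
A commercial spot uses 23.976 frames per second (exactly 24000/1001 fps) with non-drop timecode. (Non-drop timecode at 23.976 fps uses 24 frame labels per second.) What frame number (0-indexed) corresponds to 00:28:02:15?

Total seconds to the label: (0 × 3600 + 28 × 60 + 2) = 1682.
Frame index = 1682 × 24 + 15 = 40383.

frame 40383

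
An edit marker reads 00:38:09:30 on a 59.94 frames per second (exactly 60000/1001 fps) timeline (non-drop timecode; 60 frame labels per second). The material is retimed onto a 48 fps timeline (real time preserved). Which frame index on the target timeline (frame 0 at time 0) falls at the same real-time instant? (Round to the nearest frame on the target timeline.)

Source frame index: (0×3600 + 38×60 + 9) × 60 + 30 = 137370.
Real time: 137370 / (60000/1001) = 4583579/2000 s.
Target frame: (4583579/2000) × (48) = 13750737/125 ≈ 110005.896 → 110006.

frame 110006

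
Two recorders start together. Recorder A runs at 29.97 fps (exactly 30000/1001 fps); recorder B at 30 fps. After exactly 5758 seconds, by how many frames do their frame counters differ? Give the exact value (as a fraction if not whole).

172740/1001 frames

A emits 30000/1001 × 5758 = 172740000/1001 frames; B emits 30 × 5758 = 172740.
Difference = 172740/1001 frames (≈ 172.5674); B is ahead of A.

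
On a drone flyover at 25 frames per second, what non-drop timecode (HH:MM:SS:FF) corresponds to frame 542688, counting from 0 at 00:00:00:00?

542688 ÷ 25 = 21707 full seconds, remainder 13 frames.
21707 s = 6 h 1 min 47 s.
Timecode: 06:01:47:13.

06:01:47:13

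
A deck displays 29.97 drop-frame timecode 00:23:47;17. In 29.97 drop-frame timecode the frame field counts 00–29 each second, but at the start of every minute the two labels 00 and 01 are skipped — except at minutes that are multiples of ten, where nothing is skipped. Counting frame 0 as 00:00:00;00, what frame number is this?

As if non-drop at 30 labels/s: (0 × 3600 + 23 × 60 + 47) × 30 + 17 = 42827.
Minute boundaries passed: 23; those not divisible by 10: 23 − 2 = 21; dropped labels = 2 × 21 = 42.
Actual frame index = 42827 − 42 = 42785.

42785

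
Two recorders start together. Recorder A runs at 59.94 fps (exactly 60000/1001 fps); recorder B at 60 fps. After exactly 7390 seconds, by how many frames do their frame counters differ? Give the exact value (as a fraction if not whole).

A emits 60000/1001 × 7390 = 443400000/1001 frames; B emits 60 × 7390 = 443400.
Difference = 443400/1001 frames (≈ 442.9570); B is ahead of A.

443400/1001 frames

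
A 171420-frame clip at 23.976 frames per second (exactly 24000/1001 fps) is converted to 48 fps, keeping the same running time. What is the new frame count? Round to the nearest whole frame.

343183 frames

Frames at target rate = 171420 × (48) / (24000/1001) = 8579571/25 ≈ 343182.840.
Nearest whole frame: 343183.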